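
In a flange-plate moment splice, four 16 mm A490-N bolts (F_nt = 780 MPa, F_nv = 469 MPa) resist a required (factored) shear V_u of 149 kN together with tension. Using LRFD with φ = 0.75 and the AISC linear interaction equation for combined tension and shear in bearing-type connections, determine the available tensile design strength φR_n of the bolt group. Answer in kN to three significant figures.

A_b = π·16²/4 = 201.1 mm²; f_rv = 149 × 1000 / (4 × 201.1) = 185.3 MPa.
F'_nt = 1.3 F_nt − (F_nt / φF_nv) f_rv = 1.3·780 − (780/(0.75·469))·185.3 = 603.2 MPa, capped at F_nt → F'_nt = 603.2 MPa.
R_n = F'_nt · A_b · n = 603.2 × 201.1 × 4 / 1000 = 485.1 kN.
Design strength φR_n = 0.75 × 485.1 = 364 kN.

364 kN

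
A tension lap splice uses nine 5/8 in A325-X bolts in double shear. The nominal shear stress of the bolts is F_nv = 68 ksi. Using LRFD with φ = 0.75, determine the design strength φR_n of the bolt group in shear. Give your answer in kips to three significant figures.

282 kips

A_b = π × 0.625² / 4 = 0.3068 in².
R_n = F_nv · A_b · n · n_s = 68 × 0.3068 × 9 × 2 = 375.5 kips.
Design strength φR_n = 0.75 × 375.5 = 282 kips.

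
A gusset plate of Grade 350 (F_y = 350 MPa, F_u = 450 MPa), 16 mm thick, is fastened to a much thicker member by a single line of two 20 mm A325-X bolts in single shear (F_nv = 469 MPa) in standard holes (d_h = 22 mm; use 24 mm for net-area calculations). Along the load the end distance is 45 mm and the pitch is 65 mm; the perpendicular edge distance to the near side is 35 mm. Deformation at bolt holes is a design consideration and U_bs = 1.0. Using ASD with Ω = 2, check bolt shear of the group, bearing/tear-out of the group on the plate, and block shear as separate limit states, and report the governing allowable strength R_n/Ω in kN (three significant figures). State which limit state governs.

147 kN (bolt shear governs)

Bolt shear: A_b = π·20²/4 = 314.2 mm²; R_n = 469 × 314.2 × 2 × 1 / 1000 = 294.7 kN → 294.7 / 2 = 147 kN.
Bearing: edge l_c = 34, r_n = 293.8 kN; interior l_c = 43, r_n = 345.6 kN; R_n = 293.8 + 1·345.6 = 639.4 kN → 320 kN.
Block shear: A_gv = 1760, A_nv = 1184, A_nt = 368 mm²; R_n = min(0.6F_uA_nv, 0.6F_yA_gv) + U_bs·F_u·A_nt = 485.3 kN → 243 kN.
Bolt shear governs: 147 kN.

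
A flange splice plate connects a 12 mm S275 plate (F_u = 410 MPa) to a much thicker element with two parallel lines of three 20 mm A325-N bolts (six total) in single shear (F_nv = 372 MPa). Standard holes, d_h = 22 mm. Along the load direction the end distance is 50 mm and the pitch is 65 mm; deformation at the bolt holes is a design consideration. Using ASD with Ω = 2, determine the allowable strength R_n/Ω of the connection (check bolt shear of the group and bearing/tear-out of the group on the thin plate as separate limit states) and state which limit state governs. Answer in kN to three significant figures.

Bolt shear: A_b = π·20²/4 = 314.2 mm²; R_n = 372 × 314.2 × 6 × 1 / 1000 = 701.2 kN → 701.2 / 2 = 351 kN.
Bearing (1.2 l_c t F_u ≤ 2.4 d t F_u): upper limit = 2.4·20·12·410 / 1000 = 236.2 kN.
  Edge l_c = 50 − 22/2 = 39 → r_n = 230.3 kN; interior l_c = 65 − 22 = 43 → r_n = 236.2 kN.
  R_n,bearing = 2·230.3 + 4·236.2 = 1405 kN → 1405 / 2 = 703 kN.
Bolt shear governs: 351 kN.

351 kN (bolt shear governs)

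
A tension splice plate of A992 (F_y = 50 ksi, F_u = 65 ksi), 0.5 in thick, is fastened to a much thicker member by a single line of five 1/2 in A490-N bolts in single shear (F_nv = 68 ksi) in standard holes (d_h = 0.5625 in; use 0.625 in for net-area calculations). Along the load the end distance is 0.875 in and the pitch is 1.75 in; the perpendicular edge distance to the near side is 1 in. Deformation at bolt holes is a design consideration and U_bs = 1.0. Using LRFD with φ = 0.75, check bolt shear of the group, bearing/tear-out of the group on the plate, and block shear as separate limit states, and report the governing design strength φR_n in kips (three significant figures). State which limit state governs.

50.1 kips (bolt shear governs)

Bolt shear: A_b = π·0.5²/4 = 0.1963 in²; R_n = 68 × 0.1963 × 5 × 1 = 66.76 kips → 0.75 × 66.76 = 50.1 kips.
Bearing: edge l_c = 0.5938, r_n = 23.16 kips; interior l_c = 1.188, r_n = 39 kips; R_n = 23.16 + 4·39 = 179.2 kips → 134 kips.
Block shear: A_gv = 3.938, A_nv = 2.531, A_nt = 0.3438 in²; R_n = min(0.6F_uA_nv, 0.6F_yA_gv) + U_bs·F_u·A_nt = 121.1 kips → 90.8 kips.
Bolt shear governs: 50.1 kips.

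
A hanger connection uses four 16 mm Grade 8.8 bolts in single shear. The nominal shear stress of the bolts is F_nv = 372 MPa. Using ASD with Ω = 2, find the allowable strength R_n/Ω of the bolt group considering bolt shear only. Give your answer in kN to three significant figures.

150 kN

A_b = π × 16² / 4 = 201.1 mm².
R_n = F_nv · A_b · n · n_s = 372 × 201.1 × 4 × 1 / 1000 = 299.2 kN.
Allowable strength R_n/Ω = 299.2 / 2 = 150 kN.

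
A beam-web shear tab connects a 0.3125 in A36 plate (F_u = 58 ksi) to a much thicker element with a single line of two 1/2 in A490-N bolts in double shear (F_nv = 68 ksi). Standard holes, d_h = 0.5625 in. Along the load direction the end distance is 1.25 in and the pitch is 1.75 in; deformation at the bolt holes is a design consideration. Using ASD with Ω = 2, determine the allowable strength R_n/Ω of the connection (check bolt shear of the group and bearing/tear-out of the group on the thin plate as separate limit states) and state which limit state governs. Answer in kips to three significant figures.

Bolt shear: A_b = π·0.5²/4 = 0.1963 in²; R_n = 68 × 0.1963 × 2 × 2 = 53.41 kips → 53.41 / 2 = 26.7 kips.
Bearing (1.2 l_c t F_u ≤ 2.4 d t F_u): upper limit = 2.4·0.5·0.3125·58 = 21.75 kips.
  Edge l_c = 1.25 − 0.5625/2 = 0.9688 → r_n = 21.07 kips; interior l_c = 1.75 − 0.5625 = 1.188 → r_n = 21.75 kips.
  R_n,bearing = 1·21.07 + 1·21.75 = 42.82 kips → 42.82 / 2 = 21.4 kips.
Bearing governs: 21.4 kips.

21.4 kips (bearing governs)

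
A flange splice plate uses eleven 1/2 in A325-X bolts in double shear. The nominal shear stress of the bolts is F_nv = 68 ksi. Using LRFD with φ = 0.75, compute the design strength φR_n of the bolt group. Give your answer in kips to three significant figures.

A_b = π × 0.5² / 4 = 0.1963 in².
R_n = F_nv · A_b · n · n_s = 68 × 0.1963 × 11 × 2 = 293.7 kips.
Design strength φR_n = 0.75 × 293.7 = 220 kips.

220 kips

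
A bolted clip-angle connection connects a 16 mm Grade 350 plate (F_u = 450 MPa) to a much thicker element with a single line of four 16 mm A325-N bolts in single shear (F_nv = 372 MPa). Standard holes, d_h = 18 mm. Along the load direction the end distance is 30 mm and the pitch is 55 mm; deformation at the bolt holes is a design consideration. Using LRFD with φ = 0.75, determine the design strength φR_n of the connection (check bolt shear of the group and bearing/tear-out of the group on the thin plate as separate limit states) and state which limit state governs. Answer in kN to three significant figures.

Bolt shear: A_b = π·16²/4 = 201.1 mm²; R_n = 372 × 201.1 × 4 × 1 / 1000 = 299.2 kN → 0.75 × 299.2 = 224 kN.
Bearing (1.2 l_c t F_u ≤ 2.4 d t F_u): upper limit = 2.4·16·16·450 / 1000 = 276.5 kN.
  Edge l_c = 30 − 18/2 = 21 → r_n = 181.4 kN; interior l_c = 55 − 18 = 37 → r_n = 276.5 kN.
  R_n,bearing = 1·181.4 + 3·276.5 = 1011 kN → 0.75 × 1011 = 758 kN.
Bolt shear governs: 224 kN.

224 kN (bolt shear governs)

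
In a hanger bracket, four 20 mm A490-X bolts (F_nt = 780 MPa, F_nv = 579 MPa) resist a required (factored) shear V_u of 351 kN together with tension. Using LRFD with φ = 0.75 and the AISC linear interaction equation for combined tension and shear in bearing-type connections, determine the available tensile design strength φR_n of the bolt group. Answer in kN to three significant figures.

A_b = π·20²/4 = 314.2 mm²; f_rv = 351 × 1000 / (4 × 314.2) = 279.3 MPa.
F'_nt = 1.3 F_nt − (F_nt / φF_nv) f_rv = 1.3·780 − (780/(0.75·579))·279.3 = 512.3 MPa, capped at F_nt → F'_nt = 512.3 MPa.
R_n = F'_nt · A_b · n = 512.3 × 314.2 × 4 / 1000 = 643.8 kN.
Design strength φR_n = 0.75 × 643.8 = 483 kN.

483 kN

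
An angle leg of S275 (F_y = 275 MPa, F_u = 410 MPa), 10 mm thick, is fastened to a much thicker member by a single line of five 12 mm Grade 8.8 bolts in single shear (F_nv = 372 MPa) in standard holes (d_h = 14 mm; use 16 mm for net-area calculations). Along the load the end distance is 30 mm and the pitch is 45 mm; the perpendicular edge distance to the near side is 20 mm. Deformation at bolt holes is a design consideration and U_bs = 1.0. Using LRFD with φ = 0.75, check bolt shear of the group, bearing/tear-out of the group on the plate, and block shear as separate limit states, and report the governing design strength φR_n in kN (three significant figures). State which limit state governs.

Bolt shear: A_b = π·12²/4 = 113.1 mm²; R_n = 372 × 113.1 × 5 × 1 / 1000 = 210.4 kN → 0.75 × 210.4 = 158 kN.
Bearing: edge l_c = 23, r_n = 113.2 kN; interior l_c = 31, r_n = 118.1 kN; R_n = 113.2 + 4·118.1 = 585.5 kN → 439 kN.
Block shear: A_gv = 2100, A_nv = 1380, A_nt = 120 mm²; R_n = min(0.6F_uA_nv, 0.6F_yA_gv) + U_bs·F_u·A_nt = 388.7 kN → 292 kN.
Bolt shear governs: 158 kN.

158 kN (bolt shear governs)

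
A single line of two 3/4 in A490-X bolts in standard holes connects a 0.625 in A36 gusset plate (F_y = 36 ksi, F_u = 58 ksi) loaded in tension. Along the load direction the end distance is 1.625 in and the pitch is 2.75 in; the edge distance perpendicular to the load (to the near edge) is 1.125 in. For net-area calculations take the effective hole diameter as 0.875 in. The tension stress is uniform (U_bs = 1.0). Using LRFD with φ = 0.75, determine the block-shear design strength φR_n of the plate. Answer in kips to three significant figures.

Shear plane L_v = 1.625 + 1·2.75 = 4.375 in; A_gv = 4.375 × 0.625 = 2.734 in².
A_nv = (4.375 − 1.5·0.875) × 0.625 = 1.914 in².
A_nt = (1.125 − 0.5·0.875) × 0.625 = 0.4297 in².
0.6 F_u A_nv = 66.61 kips; 0.6 F_y A_gv = 59.06 kips → shear yielding governs the shear term.
R_n = 59.06 + 1.0 × 58 × 0.4297 = 83.98 kips.
Design strength φR_n = 0.75 × 83.98 = 63 kips.

63 kips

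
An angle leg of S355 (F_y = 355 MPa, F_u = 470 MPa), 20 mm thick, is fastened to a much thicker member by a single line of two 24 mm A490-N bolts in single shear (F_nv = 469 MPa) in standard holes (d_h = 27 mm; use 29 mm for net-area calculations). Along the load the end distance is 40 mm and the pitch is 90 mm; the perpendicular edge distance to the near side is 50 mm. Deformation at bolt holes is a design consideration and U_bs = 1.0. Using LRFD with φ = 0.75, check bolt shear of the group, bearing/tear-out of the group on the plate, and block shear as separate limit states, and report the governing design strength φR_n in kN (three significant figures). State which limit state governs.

318 kN (bolt shear governs)

Bolt shear: A_b = π·24²/4 = 452.4 mm²; R_n = 469 × 452.4 × 2 × 1 / 1000 = 424.3 kN → 0.75 × 424.3 = 318 kN.
Bearing: edge l_c = 26.5, r_n = 298.9 kN; interior l_c = 63, r_n = 541.4 kN; R_n = 298.9 + 1·541.4 = 840.4 kN → 630 kN.
Block shear: A_gv = 2600, A_nv = 1730, A_nt = 710 mm²; R_n = min(0.6F_uA_nv, 0.6F_yA_gv) + U_bs·F_u·A_nt = 821.6 kN → 616 kN.
Bolt shear governs: 318 kN.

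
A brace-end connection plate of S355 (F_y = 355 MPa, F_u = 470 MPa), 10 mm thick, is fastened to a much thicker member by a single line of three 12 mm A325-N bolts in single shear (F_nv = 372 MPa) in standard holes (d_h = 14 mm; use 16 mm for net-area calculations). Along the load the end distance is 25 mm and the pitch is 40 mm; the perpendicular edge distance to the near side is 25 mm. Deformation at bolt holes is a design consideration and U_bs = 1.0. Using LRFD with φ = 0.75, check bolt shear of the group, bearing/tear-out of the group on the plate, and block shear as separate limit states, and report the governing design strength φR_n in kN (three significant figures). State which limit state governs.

Bolt shear: A_b = π·12²/4 = 113.1 mm²; R_n = 372 × 113.1 × 3 × 1 / 1000 = 126.2 kN → 0.75 × 126.2 = 94.7 kN.
Bearing: edge l_c = 18, r_n = 101.5 kN; interior l_c = 26, r_n = 135.4 kN; R_n = 101.5 + 2·135.4 = 372.2 kN → 279 kN.
Block shear: A_gv = 1050, A_nv = 650, A_nt = 170 mm²; R_n = min(0.6F_uA_nv, 0.6F_yA_gv) + U_bs·F_u·A_nt = 263.2 kN → 197 kN.
Bolt shear governs: 94.7 kN.

94.7 kN (bolt shear governs)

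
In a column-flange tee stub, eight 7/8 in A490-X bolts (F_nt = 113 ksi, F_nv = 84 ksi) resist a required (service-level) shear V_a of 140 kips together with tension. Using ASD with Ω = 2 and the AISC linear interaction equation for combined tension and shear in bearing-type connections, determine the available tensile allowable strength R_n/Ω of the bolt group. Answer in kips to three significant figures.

165 kips

A_b = π·0.875²/4 = 0.6013 in²; f_rv = 140 / (8 × 0.6013) = 29.1 ksi.
F'_nt = 1.3 F_nt − (Ω F_nt / F_nv) f_rv = 1.3·113 − (2·113/84)·29.1 = 68.6 ksi, capped at F_nt → F'_nt = 68.6 ksi.
R_n = F'_nt · A_b · n = 68.6 × 0.6013 × 8 = 330 kips.
Allowable strength R_n/Ω = 330 / 2 = 165 kips.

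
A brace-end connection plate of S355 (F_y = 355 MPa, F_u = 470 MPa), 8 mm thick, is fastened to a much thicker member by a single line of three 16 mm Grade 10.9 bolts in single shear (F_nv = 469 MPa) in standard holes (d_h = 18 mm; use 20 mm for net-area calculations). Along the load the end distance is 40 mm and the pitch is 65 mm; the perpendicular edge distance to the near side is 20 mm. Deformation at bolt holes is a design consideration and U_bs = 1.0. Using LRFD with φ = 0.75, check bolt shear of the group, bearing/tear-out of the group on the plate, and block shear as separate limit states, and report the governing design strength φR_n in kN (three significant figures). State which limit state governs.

212 kN (bolt shear governs)

Bolt shear: A_b = π·16²/4 = 201.1 mm²; R_n = 469 × 201.1 × 3 × 1 / 1000 = 282.9 kN → 0.75 × 282.9 = 212 kN.
Bearing: edge l_c = 31, r_n = 139.9 kN; interior l_c = 47, r_n = 144.4 kN; R_n = 139.9 + 2·144.4 = 428.6 kN → 321 kN.
Block shear: A_gv = 1360, A_nv = 960, A_nt = 80 mm²; R_n = min(0.6F_uA_nv, 0.6F_yA_gv) + U_bs·F_u·A_nt = 308.3 kN → 231 kN.
Bolt shear governs: 212 kN.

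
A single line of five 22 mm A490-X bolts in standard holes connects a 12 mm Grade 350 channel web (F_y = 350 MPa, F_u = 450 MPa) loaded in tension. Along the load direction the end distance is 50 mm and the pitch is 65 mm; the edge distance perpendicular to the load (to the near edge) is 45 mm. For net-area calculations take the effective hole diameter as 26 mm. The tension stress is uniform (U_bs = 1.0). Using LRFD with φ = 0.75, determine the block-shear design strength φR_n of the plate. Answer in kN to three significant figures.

Shear plane L_v = 50 + 4·65 = 310 mm; A_gv = 310 × 12 = 3720 mm².
A_nv = (310 − 4.5·26) × 12 = 2316 mm².
A_nt = (45 − 0.5·26) × 12 = 384 mm².
0.6 F_u A_nv = 625.3 kN; 0.6 F_y A_gv = 781.2 kN → shear rupture governs the shear term.
R_n = 625.3 + 1.0 × 450 × 384 / 1000 = 798.1 kN.
Design strength φR_n = 0.75 × 798.1 = 599 kN.

599 kN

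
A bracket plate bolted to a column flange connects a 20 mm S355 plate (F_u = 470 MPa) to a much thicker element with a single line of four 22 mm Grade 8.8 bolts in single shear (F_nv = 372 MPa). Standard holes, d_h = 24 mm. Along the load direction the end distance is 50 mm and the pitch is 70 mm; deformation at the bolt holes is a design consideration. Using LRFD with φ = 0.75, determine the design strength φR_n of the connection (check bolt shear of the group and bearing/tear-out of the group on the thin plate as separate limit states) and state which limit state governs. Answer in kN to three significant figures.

424 kN (bolt shear governs)

Bolt shear: A_b = π·22²/4 = 380.1 mm²; R_n = 372 × 380.1 × 4 × 1 / 1000 = 565.6 kN → 0.75 × 565.6 = 424 kN.
Bearing (1.2 l_c t F_u ≤ 2.4 d t F_u): upper limit = 2.4·22·20·470 / 1000 = 496.3 kN.
  Edge l_c = 50 − 24/2 = 38 → r_n = 428.6 kN; interior l_c = 70 − 24 = 46 → r_n = 496.3 kN.
  R_n,bearing = 1·428.6 + 3·496.3 = 1918 kN → 0.75 × 1918 = 1440 kN.
Bolt shear governs: 424 kN.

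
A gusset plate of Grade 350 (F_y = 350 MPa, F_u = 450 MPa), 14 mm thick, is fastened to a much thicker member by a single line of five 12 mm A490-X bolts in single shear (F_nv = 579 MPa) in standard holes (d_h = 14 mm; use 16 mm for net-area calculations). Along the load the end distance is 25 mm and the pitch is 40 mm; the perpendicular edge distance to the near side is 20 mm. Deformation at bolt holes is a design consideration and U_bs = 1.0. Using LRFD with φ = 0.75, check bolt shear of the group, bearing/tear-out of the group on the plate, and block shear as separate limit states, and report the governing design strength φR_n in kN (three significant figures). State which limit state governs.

Bolt shear: A_b = π·12²/4 = 113.1 mm²; R_n = 579 × 113.1 × 5 × 1 / 1000 = 327.4 kN → 0.75 × 327.4 = 246 kN.
Bearing: edge l_c = 18, r_n = 136.1 kN; interior l_c = 26, r_n = 181.4 kN; R_n = 136.1 + 4·181.4 = 861.8 kN → 646 kN.
Block shear: A_gv = 2590, A_nv = 1582, A_nt = 168 mm²; R_n = min(0.6F_uA_nv, 0.6F_yA_gv) + U_bs·F_u·A_nt = 502.7 kN → 377 kN.
Bolt shear governs: 246 kN.

246 kN (bolt shear governs)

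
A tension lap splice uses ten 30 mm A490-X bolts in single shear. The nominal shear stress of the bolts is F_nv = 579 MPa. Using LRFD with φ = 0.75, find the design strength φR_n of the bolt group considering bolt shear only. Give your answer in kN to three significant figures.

3070 kN

A_b = π × 30² / 4 = 706.9 mm².
R_n = F_nv · A_b · n · n_s = 579 × 706.9 × 10 × 1 / 1000 = 4093 kN.
Design strength φR_n = 0.75 × 4093 = 3070 kN.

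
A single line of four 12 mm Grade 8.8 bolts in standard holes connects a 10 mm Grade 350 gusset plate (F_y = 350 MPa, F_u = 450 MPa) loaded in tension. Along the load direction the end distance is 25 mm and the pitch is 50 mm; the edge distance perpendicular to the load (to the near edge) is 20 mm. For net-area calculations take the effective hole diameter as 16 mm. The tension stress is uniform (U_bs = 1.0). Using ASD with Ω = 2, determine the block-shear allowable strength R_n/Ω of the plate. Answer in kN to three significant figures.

Shear plane L_v = 25 + 3·50 = 175 mm; A_gv = 175 × 10 = 1750 mm².
A_nv = (175 − 3.5·16) × 10 = 1190 mm².
A_nt = (20 − 0.5·16) × 10 = 120 mm².
0.6 F_u A_nv = 321.3 kN; 0.6 F_y A_gv = 367.5 kN → shear rupture governs the shear term.
R_n = 321.3 + 1.0 × 450 × 120 / 1000 = 375.3 kN.
Allowable strength R_n/Ω = 375.3 / 2 = 188 kN.

188 kN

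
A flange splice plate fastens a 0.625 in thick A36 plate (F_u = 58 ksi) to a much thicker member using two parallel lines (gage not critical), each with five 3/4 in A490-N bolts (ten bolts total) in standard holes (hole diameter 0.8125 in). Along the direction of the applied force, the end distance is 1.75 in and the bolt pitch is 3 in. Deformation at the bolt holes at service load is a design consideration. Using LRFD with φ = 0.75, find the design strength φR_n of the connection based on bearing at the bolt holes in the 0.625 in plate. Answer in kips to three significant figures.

479 kips

Per bolt r_n = 1.2 l_c t F_u ≤ 2.4 d t F_u; upper limit = 2.4 × 0.75 × 0.625 × 58 = 65.25 kips.
Edge bolt: l_c = 1.75 − 0.8125/2 = 1.344 in → 1.2 × 1.344 × 0.625 × 58 = 58.45 → r_n = 58.45 kips.
Interior bolts: l_c = 3 − 0.8125 = 2.188 in → 1.2 × 2.188 × 0.625 × 58 = 95.16 → r_n = 65.25 kips.
R_n = 2 × 58.45 + 8 × 65.25 = 638.9 kips.
Design strength φR_n = 0.75 × 638.9 = 479 kips.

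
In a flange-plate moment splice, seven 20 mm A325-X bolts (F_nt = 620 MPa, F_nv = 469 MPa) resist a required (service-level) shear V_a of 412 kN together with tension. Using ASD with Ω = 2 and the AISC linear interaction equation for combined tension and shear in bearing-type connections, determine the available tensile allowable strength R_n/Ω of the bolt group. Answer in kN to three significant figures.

A_b = π·20²/4 = 314.2 mm²; f_rv = 412 × 1000 / (7 × 314.2) = 187.3 MPa.
F'_nt = 1.3 F_nt − (Ω F_nt / F_nv) f_rv = 1.3·620 − (2·620/469)·187.3 = 310.7 MPa, capped at F_nt → F'_nt = 310.7 MPa.
R_n = F'_nt · A_b · n = 310.7 × 314.2 × 7 / 1000 = 683.2 kN.
Allowable strength R_n/Ω = 683.2 / 2 = 342 kN.

342 kN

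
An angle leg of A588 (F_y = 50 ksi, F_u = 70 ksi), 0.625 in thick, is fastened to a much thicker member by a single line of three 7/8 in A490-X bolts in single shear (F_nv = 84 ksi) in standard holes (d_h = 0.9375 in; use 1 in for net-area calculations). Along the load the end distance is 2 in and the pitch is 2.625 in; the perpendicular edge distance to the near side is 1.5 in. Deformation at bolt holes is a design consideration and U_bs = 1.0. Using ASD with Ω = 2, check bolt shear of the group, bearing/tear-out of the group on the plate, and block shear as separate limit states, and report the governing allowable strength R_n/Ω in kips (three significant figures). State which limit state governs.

75.8 kips (bolt shear governs)

Bolt shear: A_b = π·0.875²/4 = 0.6013 in²; R_n = 84 × 0.6013 × 3 × 1 = 151.5 kips → 151.5 / 2 = 75.8 kips.
Bearing: edge l_c = 1.531, r_n = 80.39 kips; interior l_c = 1.688, r_n = 88.59 kips; R_n = 80.39 + 2·88.59 = 257.6 kips → 129 kips.
Block shear: A_gv = 4.531, A_nv = 2.969, A_nt = 0.625 in²; R_n = min(0.6F_uA_nv, 0.6F_yA_gv) + U_bs·F_u·A_nt = 168.4 kips → 84.2 kips.
Bolt shear governs: 75.8 kips.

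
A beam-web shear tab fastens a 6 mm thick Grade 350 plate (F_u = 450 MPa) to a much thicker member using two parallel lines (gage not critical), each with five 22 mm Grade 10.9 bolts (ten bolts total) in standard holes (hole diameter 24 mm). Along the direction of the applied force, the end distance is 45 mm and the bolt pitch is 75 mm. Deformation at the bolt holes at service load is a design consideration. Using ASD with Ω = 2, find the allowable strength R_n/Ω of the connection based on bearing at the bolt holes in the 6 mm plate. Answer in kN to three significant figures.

Per bolt r_n = 1.2 l_c t F_u ≤ 2.4 d t F_u; upper limit = 2.4 × 22 × 6 × 450 / 1000 = 142.6 kN.
Edge bolt: l_c = 45 − 24/2 = 33 mm → 1.2 × 33 × 6 × 450 / 1000 = 106.9 → r_n = 106.9 kN.
Interior bolts: l_c = 75 − 24 = 51 mm → 1.2 × 51 × 6 × 450 / 1000 = 165.2 → r_n = 142.6 kN.
R_n = 2 × 106.9 + 8 × 142.6 = 1354 kN.
Allowable strength R_n/Ω = 1354 / 2 = 677 kN.

677 kN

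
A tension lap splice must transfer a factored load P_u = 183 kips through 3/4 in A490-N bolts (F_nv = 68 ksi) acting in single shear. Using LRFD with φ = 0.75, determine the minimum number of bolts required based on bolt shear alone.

A_b = π·0.75²/4 = 0.4418 in².
Per-bolt design strength φR_n = 0.75 × 68 × 0.4418 × 1 = 22.53 kips.
n ≥ 183 / 22.53 = 8.122 → use 9 bolts.

9 bolts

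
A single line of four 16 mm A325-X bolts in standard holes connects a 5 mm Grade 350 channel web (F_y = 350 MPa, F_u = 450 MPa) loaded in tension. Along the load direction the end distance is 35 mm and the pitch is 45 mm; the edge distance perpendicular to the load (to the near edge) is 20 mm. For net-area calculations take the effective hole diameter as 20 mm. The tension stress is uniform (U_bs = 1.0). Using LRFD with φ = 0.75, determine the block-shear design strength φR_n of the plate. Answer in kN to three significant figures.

118 kN

Shear plane L_v = 35 + 3·45 = 170 mm; A_gv = 170 × 5 = 850 mm².
A_nv = (170 − 3.5·20) × 5 = 500 mm².
A_nt = (20 − 0.5·20) × 5 = 50 mm².
0.6 F_u A_nv = 135 kN; 0.6 F_y A_gv = 178.5 kN → shear rupture governs the shear term.
R_n = 135 + 1.0 × 450 × 50 / 1000 = 157.5 kN.
Design strength φR_n = 0.75 × 157.5 = 118 kN.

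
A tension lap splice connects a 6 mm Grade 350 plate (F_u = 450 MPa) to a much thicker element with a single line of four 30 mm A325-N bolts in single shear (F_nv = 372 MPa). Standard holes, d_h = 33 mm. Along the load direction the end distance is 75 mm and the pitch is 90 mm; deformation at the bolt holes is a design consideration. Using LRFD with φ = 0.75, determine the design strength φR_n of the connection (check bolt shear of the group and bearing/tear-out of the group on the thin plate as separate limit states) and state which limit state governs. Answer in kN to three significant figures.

558 kN (bearing governs)

Bolt shear: A_b = π·30²/4 = 706.9 mm²; R_n = 372 × 706.9 × 4 × 1 / 1000 = 1052 kN → 0.75 × 1052 = 789 kN.
Bearing (1.2 l_c t F_u ≤ 2.4 d t F_u): upper limit = 2.4·30·6·450 / 1000 = 194.4 kN.
  Edge l_c = 75 − 33/2 = 58.5 → r_n = 189.5 kN; interior l_c = 90 − 33 = 57 → r_n = 184.7 kN.
  R_n,bearing = 1·189.5 + 3·184.7 = 743.6 kN → 0.75 × 743.6 = 558 kN.
Bearing governs: 558 kN.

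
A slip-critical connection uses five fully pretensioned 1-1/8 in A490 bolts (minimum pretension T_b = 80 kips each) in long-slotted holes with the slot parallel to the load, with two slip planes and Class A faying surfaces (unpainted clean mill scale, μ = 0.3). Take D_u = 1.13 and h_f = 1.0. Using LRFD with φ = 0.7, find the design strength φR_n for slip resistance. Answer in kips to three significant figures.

R_n = μ · D_u · h_f · T_b · n_s · n_b = 0.3 × 1.13 × 1.0 × 80 × 2 × 5 = 271.2 kips.
Design strength φR_n = 0.7 × 271.2 = 190 kips.

190 kips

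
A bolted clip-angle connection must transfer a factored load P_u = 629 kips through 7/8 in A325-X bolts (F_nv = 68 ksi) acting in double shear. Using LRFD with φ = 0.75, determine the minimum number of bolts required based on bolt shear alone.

11 bolts

A_b = π·0.875²/4 = 0.6013 in².
Per-bolt design strength φR_n = 0.75 × 68 × 0.6013 × 2 = 61.33 kips.
n ≥ 629 / 61.33 = 10.26 → use 11 bolts.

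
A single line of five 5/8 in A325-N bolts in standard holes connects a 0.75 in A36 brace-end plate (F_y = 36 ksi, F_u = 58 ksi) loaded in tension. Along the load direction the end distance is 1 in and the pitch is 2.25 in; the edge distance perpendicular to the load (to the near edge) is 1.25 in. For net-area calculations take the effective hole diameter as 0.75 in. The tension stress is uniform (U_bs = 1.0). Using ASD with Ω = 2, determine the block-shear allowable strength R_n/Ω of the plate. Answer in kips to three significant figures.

Shear plane L_v = 1 + 4·2.25 = 10 in; A_gv = 10 × 0.75 = 7.5 in².
A_nv = (10 − 4.5·0.75) × 0.75 = 4.969 in².
A_nt = (1.25 − 0.5·0.75) × 0.75 = 0.6562 in².
0.6 F_u A_nv = 172.9 kips; 0.6 F_y A_gv = 162 kips → shear yielding governs the shear term.
R_n = 162 + 1.0 × 58 × 0.6562 = 200.1 kips.
Allowable strength R_n/Ω = 200.1 / 2 = 100 kips.

100 kips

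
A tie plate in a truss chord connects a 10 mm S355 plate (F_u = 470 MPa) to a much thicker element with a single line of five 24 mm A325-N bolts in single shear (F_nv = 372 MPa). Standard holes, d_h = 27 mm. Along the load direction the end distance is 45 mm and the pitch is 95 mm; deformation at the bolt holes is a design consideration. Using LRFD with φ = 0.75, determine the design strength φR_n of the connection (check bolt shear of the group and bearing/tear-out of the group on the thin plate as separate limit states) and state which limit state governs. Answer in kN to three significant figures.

Bolt shear: A_b = π·24²/4 = 452.4 mm²; R_n = 372 × 452.4 × 5 × 1 / 1000 = 841.4 kN → 0.75 × 841.4 = 631 kN.
Bearing (1.2 l_c t F_u ≤ 2.4 d t F_u): upper limit = 2.4·24·10·470 / 1000 = 270.7 kN.
  Edge l_c = 45 − 27/2 = 31.5 → r_n = 177.7 kN; interior l_c = 95 − 27 = 68 → r_n = 270.7 kN.
  R_n,bearing = 1·177.7 + 4·270.7 = 1261 kN → 0.75 × 1261 = 945 kN.
Bolt shear governs: 631 kN.

631 kN (bolt shear governs)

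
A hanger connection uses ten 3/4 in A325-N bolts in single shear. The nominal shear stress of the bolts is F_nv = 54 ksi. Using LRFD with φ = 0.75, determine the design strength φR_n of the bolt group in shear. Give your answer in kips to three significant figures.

179 kips

A_b = π × 0.75² / 4 = 0.4418 in².
R_n = F_nv · A_b · n · n_s = 54 × 0.4418 × 10 × 1 = 238.6 kips.
Design strength φR_n = 0.75 × 238.6 = 179 kips.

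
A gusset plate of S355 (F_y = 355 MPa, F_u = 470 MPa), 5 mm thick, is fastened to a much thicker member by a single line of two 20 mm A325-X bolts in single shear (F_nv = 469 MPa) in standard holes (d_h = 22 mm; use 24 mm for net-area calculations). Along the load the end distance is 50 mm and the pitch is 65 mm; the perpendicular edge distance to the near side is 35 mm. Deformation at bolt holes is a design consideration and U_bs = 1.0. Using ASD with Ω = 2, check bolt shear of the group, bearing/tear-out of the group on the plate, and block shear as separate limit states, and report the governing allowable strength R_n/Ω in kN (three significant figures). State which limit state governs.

Bolt shear: A_b = π·20²/4 = 314.2 mm²; R_n = 469 × 314.2 × 2 × 1 / 1000 = 294.7 kN → 294.7 / 2 = 147 kN.
Bearing: edge l_c = 39, r_n = 110 kN; interior l_c = 43, r_n = 112.8 kN; R_n = 110 + 1·112.8 = 222.8 kN → 111 kN.
Block shear: A_gv = 575, A_nv = 395, A_nt = 115 mm²; R_n = min(0.6F_uA_nv, 0.6F_yA_gv) + U_bs·F_u·A_nt = 165.4 kN → 82.7 kN.
Block shear governs: 82.7 kN.

82.7 kN (block shear governs)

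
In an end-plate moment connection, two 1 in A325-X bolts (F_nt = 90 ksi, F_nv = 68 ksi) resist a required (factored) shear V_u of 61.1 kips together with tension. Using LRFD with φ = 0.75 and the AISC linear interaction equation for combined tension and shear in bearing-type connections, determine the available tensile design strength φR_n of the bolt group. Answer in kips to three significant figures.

A_b = π·1²/4 = 0.7854 in²; f_rv = 61.1 / (2 × 0.7854) = 38.9 ksi.
F'_nt = 1.3 F_nt − (F_nt / φF_nv) f_rv = 1.3·90 − (90/(0.75·68))·38.9 = 48.36 ksi, capped at F_nt → F'_nt = 48.36 ksi.
R_n = F'_nt · A_b · n = 48.36 × 0.7854 × 2 = 75.96 kips.
Design strength φR_n = 0.75 × 75.96 = 57 kips.

57 kips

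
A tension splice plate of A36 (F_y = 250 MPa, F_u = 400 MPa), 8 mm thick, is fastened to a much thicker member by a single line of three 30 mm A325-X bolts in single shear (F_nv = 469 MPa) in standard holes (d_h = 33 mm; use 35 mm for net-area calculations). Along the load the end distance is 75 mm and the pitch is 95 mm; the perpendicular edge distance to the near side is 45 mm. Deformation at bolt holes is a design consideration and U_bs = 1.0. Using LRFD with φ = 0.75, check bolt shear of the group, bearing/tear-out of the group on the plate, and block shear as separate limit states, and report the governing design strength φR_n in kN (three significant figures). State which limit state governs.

Bolt shear: A_b = π·30²/4 = 706.9 mm²; R_n = 469 × 706.9 × 3 × 1 / 1000 = 994.5 kN → 0.75 × 994.5 = 746 kN.
Bearing: edge l_c = 58.5, r_n = 224.6 kN; interior l_c = 62, r_n = 230.4 kN; R_n = 224.6 + 2·230.4 = 685.4 kN → 514 kN.
Block shear: A_gv = 2120, A_nv = 1420, A_nt = 220 mm²; R_n = min(0.6F_uA_nv, 0.6F_yA_gv) + U_bs·F_u·A_nt = 406 kN → 304 kN.
Block shear governs: 304 kN.

304 kN (block shear governs)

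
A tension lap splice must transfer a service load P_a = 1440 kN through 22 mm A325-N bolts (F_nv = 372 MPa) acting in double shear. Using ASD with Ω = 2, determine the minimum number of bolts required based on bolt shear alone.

A_b = π·22²/4 = 380.1 mm².
Per-bolt allowable strength R_n/Ω = 372 × 380.1 × 2 / 1000 / 2 = 141.4 kN.
n ≥ 1440 / 141.4 = 10.18 → use 11 bolts.

11 bolts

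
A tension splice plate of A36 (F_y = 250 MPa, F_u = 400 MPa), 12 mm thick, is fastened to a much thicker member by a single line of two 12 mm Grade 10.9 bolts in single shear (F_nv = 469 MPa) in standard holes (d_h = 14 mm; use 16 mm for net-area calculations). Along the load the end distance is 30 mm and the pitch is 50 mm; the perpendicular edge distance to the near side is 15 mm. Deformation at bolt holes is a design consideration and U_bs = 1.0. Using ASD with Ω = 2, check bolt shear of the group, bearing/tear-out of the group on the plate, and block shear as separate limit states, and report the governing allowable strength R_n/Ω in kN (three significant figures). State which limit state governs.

53 kN (bolt shear governs)

Bolt shear: A_b = π·12²/4 = 113.1 mm²; R_n = 469 × 113.1 × 2 × 1 / 1000 = 106.1 kN → 106.1 / 2 = 53 kN.
Bearing: edge l_c = 23, r_n = 132.5 kN; interior l_c = 36, r_n = 138.2 kN; R_n = 132.5 + 1·138.2 = 270.7 kN → 135 kN.
Block shear: A_gv = 960, A_nv = 672, A_nt = 84 mm²; R_n = min(0.6F_uA_nv, 0.6F_yA_gv) + U_bs·F_u·A_nt = 177.6 kN → 88.8 kN.
Bolt shear governs: 53 kN.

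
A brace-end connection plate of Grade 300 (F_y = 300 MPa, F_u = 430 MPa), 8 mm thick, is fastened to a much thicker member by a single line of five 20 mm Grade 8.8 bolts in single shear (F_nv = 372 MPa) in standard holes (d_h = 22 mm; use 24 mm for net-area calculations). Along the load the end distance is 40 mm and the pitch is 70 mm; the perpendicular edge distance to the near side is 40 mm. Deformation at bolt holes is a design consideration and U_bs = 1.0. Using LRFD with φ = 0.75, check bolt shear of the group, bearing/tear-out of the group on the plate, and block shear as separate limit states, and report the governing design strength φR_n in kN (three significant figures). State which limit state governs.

400 kN (block shear governs)

Bolt shear: A_b = π·20²/4 = 314.2 mm²; R_n = 372 × 314.2 × 5 × 1 / 1000 = 584.3 kN → 0.75 × 584.3 = 438 kN.
Bearing: edge l_c = 29, r_n = 119.7 kN; interior l_c = 48, r_n = 165.1 kN; R_n = 119.7 + 4·165.1 = 780.2 kN → 585 kN.
Block shear: A_gv = 2560, A_nv = 1696, A_nt = 224 mm²; R_n = min(0.6F_uA_nv, 0.6F_yA_gv) + U_bs·F_u·A_nt = 533.9 kN → 400 kN.
Block shear governs: 400 kN.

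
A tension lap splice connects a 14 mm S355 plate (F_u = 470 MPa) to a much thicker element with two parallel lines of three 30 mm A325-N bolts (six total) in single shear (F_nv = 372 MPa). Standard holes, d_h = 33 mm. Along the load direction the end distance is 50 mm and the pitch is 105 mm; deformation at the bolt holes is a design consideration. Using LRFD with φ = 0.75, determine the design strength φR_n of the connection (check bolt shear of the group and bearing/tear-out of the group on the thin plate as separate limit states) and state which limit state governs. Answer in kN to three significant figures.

1180 kN (bolt shear governs)

Bolt shear: A_b = π·30²/4 = 706.9 mm²; R_n = 372 × 706.9 × 6 × 1 / 1000 = 1578 kN → 0.75 × 1578 = 1180 kN.
Bearing (1.2 l_c t F_u ≤ 2.4 d t F_u): upper limit = 2.4·30·14·470 / 1000 = 473.8 kN.
  Edge l_c = 50 − 33/2 = 33.5 → r_n = 264.5 kN; interior l_c = 105 − 33 = 72 → r_n = 473.8 kN.
  R_n,bearing = 2·264.5 + 4·473.8 = 2424 kN → 0.75 × 2424 = 1820 kN.
Bolt shear governs: 1180 kN.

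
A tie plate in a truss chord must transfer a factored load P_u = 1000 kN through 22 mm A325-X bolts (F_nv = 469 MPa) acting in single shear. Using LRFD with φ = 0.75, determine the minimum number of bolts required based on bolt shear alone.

A_b = π·22²/4 = 380.1 mm².
Per-bolt design strength φR_n = 0.75 × 469 × 380.1 × 1 / 1000 = 133.7 kN.
n ≥ 1000 / 133.7 = 7.479 → use 8 bolts.

8 bolts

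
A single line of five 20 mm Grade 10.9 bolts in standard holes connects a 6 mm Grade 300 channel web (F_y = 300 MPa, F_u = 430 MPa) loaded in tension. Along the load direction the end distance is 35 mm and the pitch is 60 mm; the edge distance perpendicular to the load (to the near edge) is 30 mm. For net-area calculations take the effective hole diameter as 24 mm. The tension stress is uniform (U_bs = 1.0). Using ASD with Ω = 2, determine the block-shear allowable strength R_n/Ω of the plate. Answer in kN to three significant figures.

Shear plane L_v = 35 + 4·60 = 275 mm; A_gv = 275 × 6 = 1650 mm².
A_nv = (275 − 4.5·24) × 6 = 1002 mm².
A_nt = (30 − 0.5·24) × 6 = 108 mm².
0.6 F_u A_nv = 258.5 kN; 0.6 F_y A_gv = 297 kN → shear rupture governs the shear term.
R_n = 258.5 + 1.0 × 430 × 108 / 1000 = 305 kN.
Allowable strength R_n/Ω = 305 / 2 = 152 kN.

152 kN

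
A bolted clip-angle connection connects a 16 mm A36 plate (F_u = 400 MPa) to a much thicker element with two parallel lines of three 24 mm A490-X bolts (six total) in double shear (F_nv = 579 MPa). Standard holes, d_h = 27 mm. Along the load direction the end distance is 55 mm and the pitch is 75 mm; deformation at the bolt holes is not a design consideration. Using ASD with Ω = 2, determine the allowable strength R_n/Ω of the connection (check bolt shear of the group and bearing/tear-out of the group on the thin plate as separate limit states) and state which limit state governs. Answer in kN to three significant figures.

1320 kN (bearing governs)

Bolt shear: A_b = π·24²/4 = 452.4 mm²; R_n = 579 × 452.4 × 6 × 2 / 1000 = 3143 kN → 3143 / 2 = 1570 kN.
Bearing (1.5 l_c t F_u ≤ 3.0 d t F_u): upper limit = 3.0·24·16·400 / 1000 = 460.8 kN.
  Edge l_c = 55 − 27/2 = 41.5 → r_n = 398.4 kN; interior l_c = 75 − 27 = 48 → r_n = 460.8 kN.
  R_n,bearing = 2·398.4 + 4·460.8 = 2640 kN → 2640 / 2 = 1320 kN.
Bearing governs: 1320 kN.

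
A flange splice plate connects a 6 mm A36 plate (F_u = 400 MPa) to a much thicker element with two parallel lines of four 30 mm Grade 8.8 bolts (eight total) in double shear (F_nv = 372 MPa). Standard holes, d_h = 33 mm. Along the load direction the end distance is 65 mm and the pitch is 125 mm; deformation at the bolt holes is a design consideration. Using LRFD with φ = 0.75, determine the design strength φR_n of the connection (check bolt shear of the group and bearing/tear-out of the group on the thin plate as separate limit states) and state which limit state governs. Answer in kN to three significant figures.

987 kN (bearing governs)

Bolt shear: A_b = π·30²/4 = 706.9 mm²; R_n = 372 × 706.9 × 8 × 2 / 1000 = 4207 kN → 0.75 × 4207 = 3160 kN.
Bearing (1.2 l_c t F_u ≤ 2.4 d t F_u): upper limit = 2.4·30·6·400 / 1000 = 172.8 kN.
  Edge l_c = 65 − 33/2 = 48.5 → r_n = 139.7 kN; interior l_c = 125 − 33 = 92 → r_n = 172.8 kN.
  R_n,bearing = 2·139.7 + 6·172.8 = 1316 kN → 0.75 × 1316 = 987 kN.
Bearing governs: 987 kN.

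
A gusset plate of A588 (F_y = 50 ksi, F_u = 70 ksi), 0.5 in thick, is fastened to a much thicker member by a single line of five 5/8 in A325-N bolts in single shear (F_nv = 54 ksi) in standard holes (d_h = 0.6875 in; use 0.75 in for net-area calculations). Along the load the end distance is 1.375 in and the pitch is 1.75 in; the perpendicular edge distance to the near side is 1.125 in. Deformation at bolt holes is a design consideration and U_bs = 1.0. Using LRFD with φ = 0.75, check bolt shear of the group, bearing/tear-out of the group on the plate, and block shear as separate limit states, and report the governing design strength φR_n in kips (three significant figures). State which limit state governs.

62.1 kips (bolt shear governs)

Bolt shear: A_b = π·0.625²/4 = 0.3068 in²; R_n = 54 × 0.3068 × 5 × 1 = 82.83 kips → 0.75 × 82.83 = 62.1 kips.
Bearing: edge l_c = 1.031, r_n = 43.31 kips; interior l_c = 1.062, r_n = 44.62 kips; R_n = 43.31 + 4·44.62 = 221.8 kips → 166 kips.
Block shear: A_gv = 4.188, A_nv = 2.5, A_nt = 0.375 in²; R_n = min(0.6F_uA_nv, 0.6F_yA_gv) + U_bs·F_u·A_nt = 131.2 kips → 98.4 kips.
Bolt shear governs: 62.1 kips.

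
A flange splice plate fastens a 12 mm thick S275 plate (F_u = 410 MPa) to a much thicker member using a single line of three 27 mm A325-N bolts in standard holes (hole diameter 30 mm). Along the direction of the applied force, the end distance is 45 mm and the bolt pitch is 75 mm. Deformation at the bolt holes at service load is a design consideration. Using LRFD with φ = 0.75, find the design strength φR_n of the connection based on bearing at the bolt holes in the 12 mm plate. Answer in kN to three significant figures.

531 kN

Per bolt r_n = 1.2 l_c t F_u ≤ 2.4 d t F_u; upper limit = 2.4 × 27 × 12 × 410 / 1000 = 318.8 kN.
Edge bolt: l_c = 45 − 30/2 = 30 mm → 1.2 × 30 × 12 × 410 / 1000 = 177.1 → r_n = 177.1 kN.
Interior bolts: l_c = 75 − 30 = 45 mm → 1.2 × 45 × 12 × 410 / 1000 = 265.7 → r_n = 265.7 kN.
R_n = 1 × 177.1 + 2 × 265.7 = 708.5 kN.
Design strength φR_n = 0.75 × 708.5 = 531 kN.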